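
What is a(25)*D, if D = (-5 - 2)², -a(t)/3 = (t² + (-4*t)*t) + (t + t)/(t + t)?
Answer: 275478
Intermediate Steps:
a(t) = -3 + 9*t² (a(t) = -3*((t² + (-4*t)*t) + (t + t)/(t + t)) = -3*((t² - 4*t²) + (2*t)/((2*t))) = -3*(-3*t² + (2*t)*(1/(2*t))) = -3*(-3*t² + 1) = -3*(1 - 3*t²) = -3 + 9*t²)
D = 49 (D = (-7)² = 49)
a(25)*D = (-3 + 9*25²)*49 = (-3 + 9*625)*49 = (-3 + 5625)*49 = 5622*49 = 275478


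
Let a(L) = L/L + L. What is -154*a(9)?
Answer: -1540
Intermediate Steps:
a(L) = 1 + L
-154*a(9) = -154*(1 + 9) = -154*10 = -1540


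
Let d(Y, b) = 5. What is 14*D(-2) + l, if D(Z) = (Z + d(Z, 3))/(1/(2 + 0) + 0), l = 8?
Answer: 92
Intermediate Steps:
D(Z) = 10 + 2*Z (D(Z) = (Z + 5)/(1/(2 + 0) + 0) = (5 + Z)/(1/2 + 0) = (5 + Z)/(½ + 0) = (5 + Z)/(½) = (5 + Z)*2 = 10 + 2*Z)
14*D(-2) + l = 14*(10 + 2*(-2)) + 8 = 14*(10 - 4) + 8 = 14*6 + 8 = 84 + 8 = 92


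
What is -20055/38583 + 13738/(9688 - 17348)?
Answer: -113945759/49257630 ≈ -2.3133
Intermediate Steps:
-20055/38583 + 13738/(9688 - 17348) = -20055*1/38583 + 13738/(-7660) = -6685/12861 + 13738*(-1/7660) = -6685/12861 - 6869/3830 = -113945759/49257630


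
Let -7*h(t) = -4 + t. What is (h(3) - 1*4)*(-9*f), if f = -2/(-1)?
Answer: 486/7 ≈ 69.429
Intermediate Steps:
f = 2 (f = -2*(-1) = 2)
h(t) = 4/7 - t/7 (h(t) = -(-4 + t)/7 = 4/7 - t/7)
(h(3) - 1*4)*(-9*f) = ((4/7 - 1/7*3) - 1*4)*(-9*2) = ((4/7 - 3/7) - 4)*(-18) = (1/7 - 4)*(-18) = -27/7*(-18) = 486/7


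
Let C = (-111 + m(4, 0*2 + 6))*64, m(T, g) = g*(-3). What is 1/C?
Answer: -1/8256 ≈ -0.00012112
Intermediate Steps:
m(T, g) = -3*g
C = -8256 (C = (-111 - 3*(0*2 + 6))*64 = (-111 - 3*(0 + 6))*64 = (-111 - 3*6)*64 = (-111 - 18)*64 = -129*64 = -8256)
1/C = 1/(-8256) = -1/8256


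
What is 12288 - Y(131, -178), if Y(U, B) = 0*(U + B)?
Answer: 12288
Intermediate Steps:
Y(U, B) = 0 (Y(U, B) = 0*(B + U) = 0)
12288 - Y(131, -178) = 12288 - 1*0 = 12288 + 0 = 12288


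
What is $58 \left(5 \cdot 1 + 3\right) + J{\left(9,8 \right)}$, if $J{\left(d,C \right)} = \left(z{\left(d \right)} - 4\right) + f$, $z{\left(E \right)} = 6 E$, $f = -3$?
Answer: $511$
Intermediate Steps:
$J{\left(d,C \right)} = -7 + 6 d$ ($J{\left(d,C \right)} = \left(6 d - 4\right) - 3 = \left(-4 + 6 d\right) - 3 = -7 + 6 d$)
$58 \left(5 \cdot 1 + 3\right) + J{\left(9,8 \right)} = 58 \left(5 \cdot 1 + 3\right) + \left(-7 + 6 \cdot 9\right) = 58 \left(5 + 3\right) + \left(-7 + 54\right) = 58 \cdot 8 + 47 = 464 + 47 = 511$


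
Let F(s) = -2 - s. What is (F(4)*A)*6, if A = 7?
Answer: -252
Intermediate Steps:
(F(4)*A)*6 = ((-2 - 1*4)*7)*6 = ((-2 - 4)*7)*6 = -6*7*6 = -42*6 = -252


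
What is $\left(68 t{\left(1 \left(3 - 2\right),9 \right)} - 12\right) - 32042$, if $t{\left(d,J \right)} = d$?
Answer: $-31986$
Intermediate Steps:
$\left(68 t{\left(1 \left(3 - 2\right),9 \right)} - 12\right) - 32042 = \left(68 \cdot 1 \left(3 - 2\right) - 12\right) - 32042 = \left(68 \cdot 1 \cdot 1 - 12\right) - 32042 = \left(68 \cdot 1 - 12\right) - 32042 = \left(68 - 12\right) - 32042 = 56 - 32042 = -31986$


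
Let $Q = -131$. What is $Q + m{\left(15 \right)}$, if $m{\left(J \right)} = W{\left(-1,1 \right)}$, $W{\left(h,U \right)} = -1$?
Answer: $-132$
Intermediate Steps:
$m{\left(J \right)} = -1$
$Q + m{\left(15 \right)} = -131 - 1 = -132$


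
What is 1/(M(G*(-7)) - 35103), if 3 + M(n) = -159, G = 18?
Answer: -1/35265 ≈ -2.8357e-5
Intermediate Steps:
M(n) = -162 (M(n) = -3 - 159 = -162)
1/(M(G*(-7)) - 35103) = 1/(-162 - 35103) = 1/(-35265) = -1/35265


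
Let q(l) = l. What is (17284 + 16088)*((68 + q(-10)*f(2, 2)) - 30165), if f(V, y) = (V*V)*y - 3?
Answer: -1006065684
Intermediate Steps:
f(V, y) = -3 + y*V² (f(V, y) = V²*y - 3 = y*V² - 3 = -3 + y*V²)
(17284 + 16088)*((68 + q(-10)*f(2, 2)) - 30165) = (17284 + 16088)*((68 - 10*(-3 + 2*2²)) - 30165) = 33372*((68 - 10*(-3 + 2*4)) - 30165) = 33372*((68 - 10*(-3 + 8)) - 30165) = 33372*((68 - 10*5) - 30165) = 33372*((68 - 50) - 30165) = 33372*(18 - 30165) = 33372*(-30147) = -1006065684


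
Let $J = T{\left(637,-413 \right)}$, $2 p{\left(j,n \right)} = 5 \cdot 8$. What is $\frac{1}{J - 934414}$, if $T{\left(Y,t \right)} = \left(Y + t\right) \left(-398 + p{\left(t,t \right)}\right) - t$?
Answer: $- \frac{1}{1018673} \approx -9.8167 \cdot 10^{-7}$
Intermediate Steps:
$p{\left(j,n \right)} = 20$ ($p{\left(j,n \right)} = \frac{5 \cdot 8}{2} = \frac{1}{2} \cdot 40 = 20$)
$T{\left(Y,t \right)} = - 379 t - 378 Y$ ($T{\left(Y,t \right)} = \left(Y + t\right) \left(-398 + 20\right) - t = \left(Y + t\right) \left(-378\right) - t = \left(- 378 Y - 378 t\right) - t = - 379 t - 378 Y$)
$J = -84259$ ($J = \left(-379\right) \left(-413\right) - 240786 = 156527 - 240786 = -84259$)
$\frac{1}{J - 934414} = \frac{1}{-84259 - 934414} = \frac{1}{-1018673} = - \frac{1}{1018673}$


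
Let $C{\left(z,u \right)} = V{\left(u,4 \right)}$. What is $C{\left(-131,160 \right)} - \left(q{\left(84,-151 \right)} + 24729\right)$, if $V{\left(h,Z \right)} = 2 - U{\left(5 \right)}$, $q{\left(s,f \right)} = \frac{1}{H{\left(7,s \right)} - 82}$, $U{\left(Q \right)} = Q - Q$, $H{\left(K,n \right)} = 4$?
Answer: $- \frac{1928705}{78} \approx -24727.0$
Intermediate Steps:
$U{\left(Q \right)} = 0$
$q{\left(s,f \right)} = - \frac{1}{78}$ ($q{\left(s,f \right)} = \frac{1}{4 - 82} = \frac{1}{-78} = - \frac{1}{78}$)
$V{\left(h,Z \right)} = 2$ ($V{\left(h,Z \right)} = 2 - 0 = 2 + 0 = 2$)
$C{\left(z,u \right)} = 2$
$C{\left(-131,160 \right)} - \left(q{\left(84,-151 \right)} + 24729\right) = 2 - \left(- \frac{1}{78} + 24729\right) = 2 - \frac{1928861}{78} = - \frac{1928705}{78}$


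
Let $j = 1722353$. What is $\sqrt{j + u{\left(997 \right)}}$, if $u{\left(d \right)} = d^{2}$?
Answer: $3 \sqrt{301818} \approx 1648.1$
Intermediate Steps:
$\sqrt{j + u{\left(997 \right)}} = \sqrt{1722353 + 997^{2}} = \sqrt{1722353 + 994009} = \sqrt{2716362} = 3 \sqrt{301818}$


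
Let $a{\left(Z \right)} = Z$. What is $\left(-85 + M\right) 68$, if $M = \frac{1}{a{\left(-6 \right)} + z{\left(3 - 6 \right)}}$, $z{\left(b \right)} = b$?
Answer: $- \frac{52088}{9} \approx -5787.6$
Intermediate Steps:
$M = - \frac{1}{9}$ ($M = \frac{1}{-6 + \left(3 - 6\right)} = \frac{1}{-6 - 3} = \frac{1}{-9} = - \frac{1}{9} \approx -0.11111$)
$\left(-85 + M\right) 68 = \left(-85 - \frac{1}{9}\right) 68 = \left(- \frac{766}{9}\right) 68 = - \frac{52088}{9}$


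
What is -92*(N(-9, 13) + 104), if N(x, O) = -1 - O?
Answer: -8280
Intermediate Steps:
-92*(N(-9, 13) + 104) = -92*((-1 - 1*13) + 104) = -92*((-1 - 13) + 104) = -92*(-14 + 104) = -92*90 = -8280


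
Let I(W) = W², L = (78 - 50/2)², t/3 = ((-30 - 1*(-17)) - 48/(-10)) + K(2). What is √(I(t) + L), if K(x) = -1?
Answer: √89269/5 ≈ 59.756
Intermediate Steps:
t = -138/5 (t = 3*(((-30 - 1*(-17)) - 48/(-10)) - 1) = 3*(((-30 + 17) - 48*(-⅒)) - 1) = 3*((-13 + 24/5) - 1) = 3*(-41/5 - 1) = 3*(-46/5) = -138/5 ≈ -27.600)
L = 2809 (L = (78 - 50*½)² = (78 - 25)² = 53² = 2809)
√(I(t) + L) = √((-138/5)² + 2809) = √(19044/25 + 2809) = √(89269/25) = √89269/5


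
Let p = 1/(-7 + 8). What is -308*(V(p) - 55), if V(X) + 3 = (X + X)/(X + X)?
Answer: 17556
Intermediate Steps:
p = 1 (p = 1/1 = 1)
V(X) = -2 (V(X) = -3 + (X + X)/(X + X) = -3 + (2*X)/((2*X)) = -3 + (2*X)*(1/(2*X)) = -3 + 1 = -2)
-308*(V(p) - 55) = -308*(-2 - 55) = -308*(-57) = 17556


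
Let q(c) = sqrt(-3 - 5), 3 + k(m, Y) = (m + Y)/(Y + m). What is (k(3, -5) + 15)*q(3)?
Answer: 26*I*sqrt(2) ≈ 36.77*I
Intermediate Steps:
k(m, Y) = -2 (k(m, Y) = -3 + (m + Y)/(Y + m) = -3 + (Y + m)/(Y + m) = -3 + 1 = -2)
q(c) = 2*I*sqrt(2) (q(c) = sqrt(-8) = 2*I*sqrt(2))
(k(3, -5) + 15)*q(3) = (-2 + 15)*(2*I*sqrt(2)) = 13*(2*I*sqrt(2)) = 26*I*sqrt(2)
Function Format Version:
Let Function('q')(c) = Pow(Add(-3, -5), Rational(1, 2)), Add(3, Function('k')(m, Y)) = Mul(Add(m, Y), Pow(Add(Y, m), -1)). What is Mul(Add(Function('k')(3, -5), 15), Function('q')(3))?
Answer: Mul(26, I, Pow(2, Rational(1, 2))) ≈ Mul(36.770, I)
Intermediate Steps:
Function('k')(m, Y) = -2 (Function('k')(m, Y) = Add(-3, Mul(Add(m, Y), Pow(Add(Y, m), -1))) = Add(-3, Mul(Add(Y, m), Pow(Add(Y, m), -1))) = Add(-3, 1) = -2)
Function('q')(c) = Mul(2, I, Pow(2, Rational(1, 2))) (Function('q')(c) = Pow(-8, Rational(1, 2)) = Mul(2, I, Pow(2, Rational(1, 2))))
Mul(Add(Function('k')(3, -5), 15), Function('q')(3)) = Mul(Add(-2, 15), Mul(2, I, Pow(2, Rational(1, 2)))) = Mul(13, Mul(2, I, Pow(2, Rational(1, 2)))) = Mul(26, I, Pow(2, Rational(1, 2)))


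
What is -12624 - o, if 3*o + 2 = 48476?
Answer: -28782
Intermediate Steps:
o = 16158 (o = -2/3 + (1/3)*48476 = -2/3 + 48476/3 = 16158)
-12624 - o = -12624 - 1*16158 = -12624 - 16158 = -28782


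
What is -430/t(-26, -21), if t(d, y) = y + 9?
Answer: 215/6 ≈ 35.833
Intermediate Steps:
t(d, y) = 9 + y
-430/t(-26, -21) = -430/(9 - 21) = -430/(-12) = -430*(-1/12) = 215/6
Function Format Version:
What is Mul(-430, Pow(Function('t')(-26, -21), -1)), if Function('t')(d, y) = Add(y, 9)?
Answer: Rational(215, 6) ≈ 35.833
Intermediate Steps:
Function('t')(d, y) = Add(9, y)
Mul(-430, Pow(Function('t')(-26, -21), -1)) = Mul(-430, Pow(Add(9, -21), -1)) = Mul(-430, Pow(-12, -1)) = Mul(-430, Rational(-1, 12)) = Rational(215, 6)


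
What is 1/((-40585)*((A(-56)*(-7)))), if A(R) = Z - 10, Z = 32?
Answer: 1/6250090 ≈ 1.6000e-7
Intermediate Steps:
A(R) = 22 (A(R) = 32 - 10 = 22)
1/((-40585)*((A(-56)*(-7)))) = 1/((-40585)*((22*(-7)))) = -1/40585/(-154) = -1/40585*(-1/154) = 1/6250090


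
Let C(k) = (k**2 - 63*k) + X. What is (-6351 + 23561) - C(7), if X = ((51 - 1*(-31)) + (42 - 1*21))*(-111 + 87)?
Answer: 20074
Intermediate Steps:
X = -2472 (X = ((51 + 31) + (42 - 21))*(-24) = (82 + 21)*(-24) = 103*(-24) = -2472)
C(k) = -2472 + k**2 - 63*k (C(k) = (k**2 - 63*k) - 2472 = -2472 + k**2 - 63*k)
(-6351 + 23561) - C(7) = (-6351 + 23561) - (-2472 + 7**2 - 63*7) = 17210 - (-2472 + 49 - 441) = 17210 - 1*(-2864) = 17210 + 2864 = 20074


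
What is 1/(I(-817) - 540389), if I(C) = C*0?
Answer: -1/540389 ≈ -1.8505e-6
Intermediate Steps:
I(C) = 0
1/(I(-817) - 540389) = 1/(0 - 540389) = 1/(-540389) = -1/540389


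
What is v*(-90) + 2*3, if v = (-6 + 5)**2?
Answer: -84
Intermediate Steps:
v = 1 (v = (-1)**2 = 1)
v*(-90) + 2*3 = 1*(-90) + 2*3 = -90 + 6 = -84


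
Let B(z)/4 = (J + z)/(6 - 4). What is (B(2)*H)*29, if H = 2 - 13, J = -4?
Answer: 1276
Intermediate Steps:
B(z) = -8 + 2*z (B(z) = 4*((-4 + z)/(6 - 4)) = 4*((-4 + z)/2) = 4*((-4 + z)*(1/2)) = 4*(-2 + z/2) = -8 + 2*z)
H = -11
(B(2)*H)*29 = ((-8 + 2*2)*(-11))*29 = ((-8 + 4)*(-11))*29 = -4*(-11)*29 = 44*29 = 1276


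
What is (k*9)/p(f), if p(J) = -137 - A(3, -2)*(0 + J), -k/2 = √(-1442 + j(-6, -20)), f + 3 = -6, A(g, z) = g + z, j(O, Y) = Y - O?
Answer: 9*I*√91/16 ≈ 5.3659*I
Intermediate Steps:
f = -9 (f = -3 - 6 = -9)
k = -8*I*√91 (k = -2*√(-1442 + (-20 - 1*(-6))) = -2*√(-1442 + (-20 + 6)) = -2*√(-1442 - 14) = -8*I*√91 ≈ -76.315*I)
p(J) = -137 - J (p(J) = -137 - (3 - 2)*(0 + J) = -137 - J)
(k*9)/p(f) = (-8*I*√91*9)/(-137 - 1*(-9)) = (-72*I*√91)/(-137 + 9) = -72*I*√91/(-128) = -72*I*√91*(-1/128) = 9*I*√91/16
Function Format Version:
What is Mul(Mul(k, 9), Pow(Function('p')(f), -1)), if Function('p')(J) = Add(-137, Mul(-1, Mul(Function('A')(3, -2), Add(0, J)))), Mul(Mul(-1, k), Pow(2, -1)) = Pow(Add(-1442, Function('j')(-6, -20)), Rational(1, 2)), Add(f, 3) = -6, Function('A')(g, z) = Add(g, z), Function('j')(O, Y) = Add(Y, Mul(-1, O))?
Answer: Mul(Rational(9, 16), I, Pow(91, Rational(1, 2))) ≈ Mul(5.3659, I)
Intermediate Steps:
f = -9 (f = Add(-3, -6) = -9)
k = Mul(-8, I, Pow(91, Rational(1, 2))) (k = Mul(-2, Pow(Add(-1442, Add(-20, Mul(-1, -6))), Rational(1, 2))) = Mul(-2, Pow(Add(-1442, Add(-20, 6)), Rational(1, 2))) = Mul(-2, Pow(Add(-1442, -14), Rational(1, 2))) = Mul(-2, Pow(-1456, Rational(1, 2))) = Mul(-2, Mul(4, I, Pow(91, Rational(1, 2)))) = Mul(-8, I, Pow(91, Rational(1, 2))) ≈ Mul(-76.315, I))
Function('p')(J) = Add(-137, Mul(-1, J)) (Function('p')(J) = Add(-137, Mul(-1, Mul(Add(3, -2), Add(0, J)))) = Add(-137, Mul(-1, Mul(1, J))) = Add(-137, Mul(-1, J)))
Mul(Mul(k, 9), Pow(Function('p')(f), -1)) = Mul(Mul(Mul(-8, I, Pow(91, Rational(1, 2))), 9), Pow(Add(-137, Mul(-1, -9)), -1)) = Mul(Mul(-72, I, Pow(91, Rational(1, 2))), Pow(Add(-137, 9), -1)) = Mul(Mul(-72, I, Pow(91, Rational(1, 2))), Pow(-128, -1)) = Mul(Mul(-72, I, Pow(91, Rational(1, 2))), Rational(-1, 128)) = Mul(Rational(9, 16), I, Pow(91, Rational(1, 2)))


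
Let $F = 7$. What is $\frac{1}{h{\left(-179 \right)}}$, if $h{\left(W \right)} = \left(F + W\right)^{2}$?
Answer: $\frac{1}{29584} \approx 3.3802 \cdot 10^{-5}$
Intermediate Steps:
$h{\left(W \right)} = \left(7 + W\right)^{2}$
$\frac{1}{h{\left(-179 \right)}} = \frac{1}{\left(7 - 179\right)^{2}} = \frac{1}{\left(-172\right)^{2}} = \frac{1}{29584}$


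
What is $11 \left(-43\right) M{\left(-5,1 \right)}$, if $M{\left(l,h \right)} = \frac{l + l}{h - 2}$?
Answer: $-4730$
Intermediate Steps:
$M{\left(l,h \right)} = \frac{2 l}{-2 + h}$
$11 \left(-43\right) M{\left(-5,1 \right)} = 11 \left(-43\right) 2 \left(-5\right) \frac{1}{-2 + 1} = - 473 \cdot 2 \left(-5\right) \frac{1}{-1} = - 473 \cdot 2 \left(-5\right) \left(-1\right) = \left(-473\right) 10 = -4730$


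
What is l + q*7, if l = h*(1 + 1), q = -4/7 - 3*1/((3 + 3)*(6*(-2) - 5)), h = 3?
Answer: 75/34 ≈ 2.2059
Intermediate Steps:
q = -129/238 (q = -4*⅐ - 3*1/(6*(-12 - 5)) = -4/7 - 3/((-17*6)) = -4/7 - 3/(-102) = -4/7 - 3*(-1/102) = -4/7 + 1/34 = -129/238 ≈ -0.54202)
l = 6 (l = 3*(1 + 1) = 3*2 = 6)
l + q*7 = 6 - 129/238*7 = 6 - 129/34 = 75/34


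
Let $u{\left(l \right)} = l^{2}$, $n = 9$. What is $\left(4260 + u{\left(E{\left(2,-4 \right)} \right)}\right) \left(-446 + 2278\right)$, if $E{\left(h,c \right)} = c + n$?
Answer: $7850120$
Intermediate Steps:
$E{\left(h,c \right)} = 9 + c$ ($E{\left(h,c \right)} = c + 9 = 9 + c$)
$\left(4260 + u{\left(E{\left(2,-4 \right)} \right)}\right) \left(-446 + 2278\right) = \left(4260 + \left(9 - 4\right)^{2}\right) \left(-446 + 2278\right) = \left(4260 + 5^{2}\right) 1832 = \left(4260 + 25\right) 1832 = 4285 \cdot 1832 = 7850120$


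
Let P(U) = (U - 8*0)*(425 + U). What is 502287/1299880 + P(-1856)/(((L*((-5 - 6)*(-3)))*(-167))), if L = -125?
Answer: 253227402987/59696989000 ≈ 4.2419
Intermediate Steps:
P(U) = U*(425 + U) (P(U) = (U + 0)*(425 + U) = U*(425 + U))
502287/1299880 + P(-1856)/(((L*((-5 - 6)*(-3)))*(-167))) = 502287/1299880 + (-1856*(425 - 1856))/((-125*(-5 - 6)*(-3)*(-167))) = 502287*(1/1299880) + (-1856*(-1431))/((-(-1375)*(-3)*(-167))) = 502287/1299880 + 2655936/((-125*33*(-167))) = 502287/1299880 + 2655936/((-4125*(-167))) = 502287/1299880 + 2655936/688875 = 502287/1299880 + 2655936*(1/688875) = 502287/1299880 + 885312/229625 = 253227402987/59696989000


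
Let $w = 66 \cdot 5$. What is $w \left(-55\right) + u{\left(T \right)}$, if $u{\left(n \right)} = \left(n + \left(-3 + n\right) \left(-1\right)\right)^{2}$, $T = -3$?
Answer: $-18141$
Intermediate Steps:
$u{\left(n \right)} = 9$ ($u{\left(n \right)} = \left(n - \left(-3 + n\right)\right)^{2} = 3^{2} = 9$)
$w = 330$
$w \left(-55\right) + u{\left(T \right)} = 330 \left(-55\right) + 9 = -18150 + 9 = -18141$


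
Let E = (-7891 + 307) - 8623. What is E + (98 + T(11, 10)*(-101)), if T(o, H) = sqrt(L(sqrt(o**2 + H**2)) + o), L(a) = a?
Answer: -16109 - 101*sqrt(11 + sqrt(221)) ≈ -16623.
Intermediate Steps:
T(o, H) = sqrt(o + sqrt(H**2 + o**2)) (T(o, H) = sqrt(sqrt(o**2 + H**2) + o) = sqrt(sqrt(H**2 + o**2) + o) = sqrt(o + sqrt(H**2 + o**2)))
E = -16207 (E = -7584 - 8623 = -16207)
E + (98 + T(11, 10)*(-101)) = -16207 + (98 + sqrt(11 + sqrt(10**2 + 11**2))*(-101)) = -16207 + (98 + sqrt(11 + sqrt(100 + 121))*(-101)) = -16207 + (98 + sqrt(11 + sqrt(221))*(-101)) = -16207 + (98 - 101*sqrt(11 + sqrt(221))) = -16109 - 101*sqrt(11 + sqrt(221))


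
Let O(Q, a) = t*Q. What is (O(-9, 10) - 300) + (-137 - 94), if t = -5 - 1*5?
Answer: -441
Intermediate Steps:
t = -10 (t = -5 - 5 = -10)
O(Q, a) = -10*Q
(O(-9, 10) - 300) + (-137 - 94) = (-10*(-9) - 300) + (-137 - 94) = (90 - 300) - 231 = -210 - 231 = -441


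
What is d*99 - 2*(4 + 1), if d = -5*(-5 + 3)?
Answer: 980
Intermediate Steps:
d = 10 (d = -5*(-2) = 10)
d*99 - 2*(4 + 1) = 10*99 - 2*(4 + 1) = 990 - 2*5 = 990 - 10 = 980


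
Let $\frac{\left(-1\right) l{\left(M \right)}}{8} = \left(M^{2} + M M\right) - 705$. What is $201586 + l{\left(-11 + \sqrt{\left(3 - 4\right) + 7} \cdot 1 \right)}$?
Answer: $205194 + 352 \sqrt{6} \approx 2.0606 \cdot 10^{5}$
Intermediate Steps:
$l{\left(M \right)} = 5640 - 16 M^{2}$ ($l{\left(M \right)} = - 8 \left(\left(M^{2} + M M\right) - 705\right) = - 8 \left(\left(M^{2} + M^{2}\right) - 705\right) = - 8 \left(2 M^{2} - 705\right) = - 8 \left(-705 + 2 M^{2}\right) = 5640 - 16 M^{2}$)
$201586 + l{\left(-11 + \sqrt{\left(3 - 4\right) + 7} \cdot 1 \right)} = 201586 + \left(5640 - 16 \left(-11 + \sqrt{\left(3 - 4\right) + 7} \cdot 1\right)^{2}\right) = 201586 + \left(5640 - 16 \left(-11 + \sqrt{-1 + 7} \cdot 1\right)^{2}\right) = 201586 + \left(5640 - 16 \left(-11 + \sqrt{6} \cdot 1\right)^{2}\right) = 201586 + \left(5640 - 16 \left(-11 + \sqrt{6}\right)^{2}\right) = 207226 - 16 \left(-11 + \sqrt{6}\right)^{2}$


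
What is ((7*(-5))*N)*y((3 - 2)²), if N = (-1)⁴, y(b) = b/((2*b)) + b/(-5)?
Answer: -21/2 ≈ -10.500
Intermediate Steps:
y(b) = ½ - b/5 (y(b) = b*(1/(2*b)) + b*(-⅕) = ½ - b/5)
N = 1
((7*(-5))*N)*y((3 - 2)²) = ((7*(-5))*1)*(½ - (3 - 2)²/5) = (-35*1)*(½ - ⅕*1²) = -35*(½ - ⅕*1) = -35*(½ - ⅕) = -35*3/10 = -21/2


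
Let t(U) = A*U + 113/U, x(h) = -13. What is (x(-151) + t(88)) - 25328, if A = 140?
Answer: -1145735/88 ≈ -13020.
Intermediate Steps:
t(U) = 113/U + 140*U (t(U) = 140*U + 113/U = 113/U + 140*U)
(x(-151) + t(88)) - 25328 = (-13 + (113/88 + 140*88)) - 25328 = (-13 + (113*(1/88) + 12320)) - 25328 = (-13 + (113/88 + 12320)) - 25328 = (-13 + 1084273/88) - 25328 = 1083129/88 - 25328 = -1145735/88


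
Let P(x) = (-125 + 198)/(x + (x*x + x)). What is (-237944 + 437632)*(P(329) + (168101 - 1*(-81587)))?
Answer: 5429671195641480/108899 ≈ 4.9860e+10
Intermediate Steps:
P(x) = 73/(x² + 2*x) (P(x) = 73/(x + (x² + x)) = 73/(x + (x + x²)) = 73/(x² + 2*x))
(-237944 + 437632)*(P(329) + (168101 - 1*(-81587))) = (-237944 + 437632)*(73/(329*(2 + 329)) + (168101 - 1*(-81587))) = 199688*(73*(1/329)/331 + (168101 + 81587)) = 199688*(73*(1/329)*(1/331) + 249688) = 199688*(73/108899 + 249688) = 199688*(27190773585/108899) = 5429671195641480/108899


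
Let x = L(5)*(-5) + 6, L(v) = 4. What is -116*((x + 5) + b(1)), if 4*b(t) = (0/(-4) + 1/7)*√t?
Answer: 7279/7 ≈ 1039.9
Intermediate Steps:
b(t) = √t/28 (b(t) = ((0/(-4) + 1/7)*√t)/4 = ((0*(-¼) + 1*(⅐))*√t)/4 = ((0 + ⅐)*√t)/4 = (√t/7)/4 = √t/28)
x = -14 (x = 4*(-5) + 6 = -20 + 6 = -14)
-116*((x + 5) + b(1)) = -116*((-14 + 5) + √1/28) = -116*(-9 + (1/28)*1) = -116*(-9 + 1/28) = -116*(-251/28) = 7279/7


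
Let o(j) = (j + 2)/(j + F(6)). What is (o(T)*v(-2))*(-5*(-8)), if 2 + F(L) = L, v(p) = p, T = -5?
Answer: -240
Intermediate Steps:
F(L) = -2 + L
o(j) = (2 + j)/(4 + j) (o(j) = (j + 2)/(j + (-2 + 6)) = (2 + j)/(j + 4) = (2 + j)/(4 + j))
(o(T)*v(-2))*(-5*(-8)) = (((2 - 5)/(4 - 5))*(-2))*(-5*(-8)) = ((-3/(-1))*(-2))*40 = (-1*(-3)*(-2))*40 = (3*(-2))*40 = -6*40 = -240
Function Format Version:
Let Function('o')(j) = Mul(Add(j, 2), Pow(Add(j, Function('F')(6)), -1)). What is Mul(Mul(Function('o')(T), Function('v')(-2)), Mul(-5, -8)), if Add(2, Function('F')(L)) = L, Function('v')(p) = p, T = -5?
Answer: -240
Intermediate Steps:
Function('F')(L) = Add(-2, L)
Function('o')(j) = Mul(Pow(Add(4, j), -1), Add(2, j)) (Function('o')(j) = Mul(Add(j, 2), Pow(Add(j, Add(-2, 6)), -1)) = Mul(Add(2, j), Pow(Add(j, 4), -1)) = Mul(Add(2, j), Pow(Add(4, j), -1)) = Mul(Pow(Add(4, j), -1), Add(2, j)))
Mul(Mul(Function('o')(T), Function('v')(-2)), Mul(-5, -8)) = Mul(Mul(Mul(Pow(Add(4, -5), -1), Add(2, -5)), -2), Mul(-5, -8)) = Mul(Mul(Mul(Pow(-1, -1), -3), -2), 40) = Mul(Mul(Mul(-1, -3), -2), 40) = Mul(Mul(3, -2), 40) = Mul(-6, 40) = -240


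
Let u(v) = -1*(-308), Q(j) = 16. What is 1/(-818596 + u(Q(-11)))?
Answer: -1/818288 ≈ -1.2221e-6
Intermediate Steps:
u(v) = 308
1/(-818596 + u(Q(-11))) = 1/(-818596 + 308) = 1/(-818288) = -1/818288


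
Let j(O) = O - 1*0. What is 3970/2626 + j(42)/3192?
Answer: 152173/99788 ≈ 1.5250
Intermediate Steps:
j(O) = O (j(O) = O + 0 = O)
3970/2626 + j(42)/3192 = 3970/2626 + 42/3192 = 3970*(1/2626) + 42*(1/3192) = 1985/1313 + 1/76 = 152173/99788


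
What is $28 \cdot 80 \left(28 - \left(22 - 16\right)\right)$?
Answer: $49280$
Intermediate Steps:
$28 \cdot 80 \left(28 - \left(22 - 16\right)\right) = 2240 \left(28 - \left(22 - 16\right)\right) = 2240 \left(28 - 6\right) = 2240 \cdot 22 = 49280$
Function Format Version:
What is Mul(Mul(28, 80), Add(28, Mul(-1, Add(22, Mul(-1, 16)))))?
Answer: 49280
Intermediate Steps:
Mul(Mul(28, 80), Add(28, Mul(-1, Add(22, Mul(-1, 16))))) = Mul(2240, Add(28, Mul(-1, Add(22, -16)))) = Mul(2240, Add(28, Mul(-1, 6))) = Mul(2240, Add(28, -6)) = Mul(2240, 22) = 49280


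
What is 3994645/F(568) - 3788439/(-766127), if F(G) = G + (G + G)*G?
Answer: 5507039911139/494777074632 ≈ 11.130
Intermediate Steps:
F(G) = G + 2*G**2 (F(G) = G + (2*G)*G = G + 2*G**2)
3994645/F(568) - 3788439/(-766127) = 3994645/((568*(1 + 2*568))) - 3788439/(-766127) = 3994645/((568*(1 + 1136))) - 3788439*(-1/766127) = 3994645/((568*1137)) + 3788439/766127 = 3994645/645816 + 3788439/766127 = 5507039911139/494777074632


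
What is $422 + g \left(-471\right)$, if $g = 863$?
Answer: $-406051$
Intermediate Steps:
$422 + g \left(-471\right) = 422 + 863 \left(-471\right) = 422 - 406473 = -406051$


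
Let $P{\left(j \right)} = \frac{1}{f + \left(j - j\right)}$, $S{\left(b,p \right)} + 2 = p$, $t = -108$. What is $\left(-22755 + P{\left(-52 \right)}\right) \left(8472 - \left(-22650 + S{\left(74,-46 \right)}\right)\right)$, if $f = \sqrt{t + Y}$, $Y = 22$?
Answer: $-709273350 - \frac{15585 i \sqrt{86}}{43} \approx -7.0927 \cdot 10^{8} - 3361.1 i$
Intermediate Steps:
$S{\left(b,p \right)} = -2 + p$
$f = i \sqrt{86}$ ($f = \sqrt{-108 + 22} = \sqrt{-86} = i \sqrt{86} \approx 9.2736 i$)
$P{\left(j \right)} = - \frac{i \sqrt{86}}{86}$ ($P{\left(j \right)} = \frac{1}{i \sqrt{86} + \left(j - j\right)} = \frac{1}{i \sqrt{86} + 0} = \frac{1}{i \sqrt{86}} = - \frac{i \sqrt{86}}{86}$)
$\left(-22755 + P{\left(-52 \right)}\right) \left(8472 - \left(-22650 + S{\left(74,-46 \right)}\right)\right) = \left(-22755 - \frac{i \sqrt{86}}{86}\right) \left(8472 + \left(22650 - \left(-2 - 46\right)\right)\right) = \left(-22755 - \frac{i \sqrt{86}}{86}\right) \left(8472 + \left(22650 - -48\right)\right) = \left(-22755 - \frac{i \sqrt{86}}{86}\right) \left(8472 + \left(22650 + 48\right)\right) = \left(-22755 - \frac{i \sqrt{86}}{86}\right) \left(8472 + 22698\right) = \left(-22755 - \frac{i \sqrt{86}}{86}\right) 31170 = -709273350 - \frac{15585 i \sqrt{86}}{43}$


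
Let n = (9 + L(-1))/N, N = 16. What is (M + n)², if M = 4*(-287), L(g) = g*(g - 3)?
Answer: 336906025/256 ≈ 1.3160e+6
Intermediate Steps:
L(g) = g*(-3 + g)
M = -1148
n = 13/16 (n = (9 - (-3 - 1))/16 = (9 - 1*(-4))*(1/16) = (9 + 4)*(1/16) = 13*(1/16) = 13/16 ≈ 0.81250)
(M + n)² = (-1148 + 13/16)² = (-18355/16)² = 336906025/256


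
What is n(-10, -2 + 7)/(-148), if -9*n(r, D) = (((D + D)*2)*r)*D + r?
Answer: -505/666 ≈ -0.75826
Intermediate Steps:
n(r, D) = -r/9 - 4*r*D**2/9 (n(r, D) = -((((D + D)*2)*r)*D + r)/9 = -((((2*D)*2)*r)*D + r)/9 = -(((4*D)*r)*D + r)/9 = -((4*D*r)*D + r)/9 = -(4*r*D**2 + r)/9 = -(r + 4*r*D**2)/9 = -r/9 - 4*r*D**2/9)
n(-10, -2 + 7)/(-148) = -1/9*(-10)*(1 + 4*(-2 + 7)**2)/(-148) = -1/9*(-10)*(1 + 4*5**2)*(-1/148) = -1/9*(-10)*(1 + 4*25)*(-1/148) = -1/9*(-10)*(1 + 100)*(-1/148) = -1/9*(-10)*101*(-1/148) = (1010/9)*(-1/148) = -505/666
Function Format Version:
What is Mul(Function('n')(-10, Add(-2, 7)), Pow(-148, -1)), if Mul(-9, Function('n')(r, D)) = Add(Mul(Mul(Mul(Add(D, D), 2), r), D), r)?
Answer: Rational(-505, 666) ≈ -0.75826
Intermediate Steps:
Function('n')(r, D) = Add(Mul(Rational(-1, 9), r), Mul(Rational(-4, 9), r, Pow(D, 2))) (Function('n')(r, D) = Mul(Rational(-1, 9), Add(Mul(Mul(Mul(Add(D, D), 2), r), D), r)) = Mul(Rational(-1, 9), Add(Mul(Mul(Mul(Mul(2, D), 2), r), D), r)) = Mul(Rational(-1, 9), Add(Mul(Mul(Mul(4, D), r), D), r)) = Mul(Rational(-1, 9), Add(Mul(Mul(4, D, r), D), r)) = Mul(Rational(-1, 9), Add(Mul(4, r, Pow(D, 2)), r)) = Mul(Rational(-1, 9), Add(r, Mul(4, r, Pow(D, 2)))) = Add(Mul(Rational(-1, 9), r), Mul(Rational(-4, 9), r, Pow(D, 2))))
Mul(Function('n')(-10, Add(-2, 7)), Pow(-148, -1)) = Mul(Mul(Rational(-1, 9), -10, Add(1, Mul(4, Pow(Add(-2, 7), 2)))), Pow(-148, -1)) = Mul(Mul(Rational(-1, 9), -10, Add(1, Mul(4, Pow(5, 2)))), Rational(-1, 148)) = Mul(Mul(Rational(-1, 9), -10, Add(1, Mul(4, 25))), Rational(-1, 148)) = Mul(Mul(Rational(-1, 9), -10, Add(1, 100)), Rational(-1, 148)) = Mul(Mul(Rational(-1, 9), -10, 101), Rational(-1, 148)) = Mul(Rational(1010, 9), Rational(-1, 148)) = Rational(-505, 666)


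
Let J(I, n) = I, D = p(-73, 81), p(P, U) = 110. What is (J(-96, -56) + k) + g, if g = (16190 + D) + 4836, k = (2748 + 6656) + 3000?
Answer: 33444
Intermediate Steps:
D = 110
k = 12404 (k = 9404 + 3000 = 12404)
g = 21136 (g = (16190 + 110) + 4836 = 16300 + 4836 = 21136)
(J(-96, -56) + k) + g = (-96 + 12404) + 21136 = 12308 + 21136 = 33444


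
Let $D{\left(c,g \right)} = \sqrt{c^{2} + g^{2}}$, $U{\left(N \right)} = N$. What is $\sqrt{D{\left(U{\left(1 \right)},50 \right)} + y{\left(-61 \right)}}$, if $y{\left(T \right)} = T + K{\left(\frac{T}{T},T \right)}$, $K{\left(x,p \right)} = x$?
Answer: $\sqrt{-60 + \sqrt{2501}} \approx 3.1607 i$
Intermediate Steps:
$y{\left(T \right)} = 1 + T$ ($y{\left(T \right)} = T + \frac{T}{T} = T + 1 = 1 + T$)
$\sqrt{D{\left(U{\left(1 \right)},50 \right)} + y{\left(-61 \right)}} = \sqrt{\sqrt{1^{2} + 50^{2}} + \left(1 - 61\right)} = \sqrt{\sqrt{1 + 2500} - 60} = \sqrt{\sqrt{2501} - 60} = \sqrt{-60 + \sqrt{2501}}$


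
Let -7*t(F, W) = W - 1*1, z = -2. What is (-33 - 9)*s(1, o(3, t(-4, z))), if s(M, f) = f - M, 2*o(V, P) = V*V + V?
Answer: -210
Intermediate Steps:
t(F, W) = 1/7 - W/7 (t(F, W) = -(W - 1*1)/7 = -(W - 1)/7 = -(-1 + W)/7 = 1/7 - W/7)
o(V, P) = V/2 + V**2/2 (o(V, P) = (V*V + V)/2 = (V**2 + V)/2 = (V + V**2)/2 = V/2 + V**2/2)
(-33 - 9)*s(1, o(3, t(-4, z))) = (-33 - 9)*((1/2)*3*(1 + 3) - 1*1) = -42*((1/2)*3*4 - 1) = -42*(6 - 1) = -42*5 = -210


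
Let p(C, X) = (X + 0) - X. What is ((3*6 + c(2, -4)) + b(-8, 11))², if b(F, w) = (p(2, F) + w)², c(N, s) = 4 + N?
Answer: 21025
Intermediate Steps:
p(C, X) = 0 (p(C, X) = X - X = 0)
b(F, w) = w² (b(F, w) = (0 + w)² = w²)
((3*6 + c(2, -4)) + b(-8, 11))² = ((3*6 + (4 + 2)) + 11²)² = ((18 + 6) + 121)² = (24 + 121)² = 145² = 21025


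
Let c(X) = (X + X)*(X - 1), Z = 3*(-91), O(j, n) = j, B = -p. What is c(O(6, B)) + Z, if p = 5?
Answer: -213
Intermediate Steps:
B = -5 (B = -1*5 = -5)
Z = -273
c(X) = 2*X*(-1 + X) (c(X) = (2*X)*(-1 + X) = 2*X*(-1 + X))
c(O(6, B)) + Z = 2*6*(-1 + 6) - 273 = 2*6*5 - 273 = 60 - 273 = -213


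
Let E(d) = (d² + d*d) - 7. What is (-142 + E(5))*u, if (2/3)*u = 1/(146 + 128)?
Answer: -297/548 ≈ -0.54197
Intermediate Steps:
E(d) = -7 + 2*d² (E(d) = (d² + d²) - 7 = 2*d² - 7 = -7 + 2*d²)
u = 3/548 (u = 3/(2*(146 + 128)) = (3/2)/274 = (3/2)*(1/274) = 3/548 ≈ 0.0054745)
(-142 + E(5))*u = (-142 + (-7 + 2*5²))*(3/548) = (-142 + (-7 + 2*25))*(3/548) = (-142 + (-7 + 50))*(3/548) = (-142 + 43)*(3/548) = -99*3/548 = -297/548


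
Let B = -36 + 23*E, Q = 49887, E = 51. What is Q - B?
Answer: 48750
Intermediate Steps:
B = 1137 (B = -36 + 23*51 = -36 + 1173 = 1137)
Q - B = 49887 - 1*1137 = 49887 - 1137 = 48750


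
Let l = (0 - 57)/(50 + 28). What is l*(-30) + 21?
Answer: 558/13 ≈ 42.923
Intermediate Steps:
l = -19/26 (l = -57/78 = -57*1/78 = -19/26 ≈ -0.73077)
l*(-30) + 21 = -19/26*(-30) + 21 = 285/13 + 21 = 558/13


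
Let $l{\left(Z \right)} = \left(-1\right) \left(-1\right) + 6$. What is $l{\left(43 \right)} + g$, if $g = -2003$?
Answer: $-1996$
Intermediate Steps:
$l{\left(Z \right)} = 7$ ($l{\left(Z \right)} = 1 + 6 = 7$)
$l{\left(43 \right)} + g = 7 - 2003 = -1996$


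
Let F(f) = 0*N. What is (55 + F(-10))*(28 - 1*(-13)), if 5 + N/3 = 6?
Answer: 2255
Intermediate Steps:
N = 3 (N = -15 + 3*6 = -15 + 18 = 3)
F(f) = 0 (F(f) = 0*3 = 0)
(55 + F(-10))*(28 - 1*(-13)) = (55 + 0)*(28 - 1*(-13)) = 55*(28 + 13) = 55*41 = 2255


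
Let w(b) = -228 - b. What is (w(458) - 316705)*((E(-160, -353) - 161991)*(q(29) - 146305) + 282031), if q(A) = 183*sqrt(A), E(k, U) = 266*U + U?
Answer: -11898914904822831 + 14883189545826*sqrt(29) ≈ -1.1819e+16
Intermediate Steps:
E(k, U) = 267*U
(w(458) - 316705)*((E(-160, -353) - 161991)*(q(29) - 146305) + 282031) = ((-228 - 1*458) - 316705)*((267*(-353) - 161991)*(183*sqrt(29) - 146305) + 282031) = ((-228 - 458) - 316705)*((-94251 - 161991)*(-146305 + 183*sqrt(29)) + 282031) = (-686 - 316705)*(-256242*(-146305 + 183*sqrt(29)) + 282031) = -317391*((37489485810 - 46892286*sqrt(29)) + 282031) = -317391*(37489767841 - 46892286*sqrt(29)) = -11898914904822831 + 14883189545826*sqrt(29)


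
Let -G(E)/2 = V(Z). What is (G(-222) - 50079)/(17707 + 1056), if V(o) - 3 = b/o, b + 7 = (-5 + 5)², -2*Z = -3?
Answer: -150227/56289 ≈ -2.6688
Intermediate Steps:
Z = 3/2 (Z = -½*(-3) = 3/2 ≈ 1.5000)
b = -7 (b = -7 + (-5 + 5)² = -7 + 0² = -7 + 0 = -7)
V(o) = 3 - 7/o
G(E) = 10/3 (G(E) = -2*(3 - 7/3/2) = -2*(3 - 7*⅔) = -2*(3 - 14/3) = -2*(-5/3) = 10/3)
(G(-222) - 50079)/(17707 + 1056) = (10/3 - 50079)/(17707 + 1056) = -150227/3/18763 = -150227/3*1/18763 = -150227/56289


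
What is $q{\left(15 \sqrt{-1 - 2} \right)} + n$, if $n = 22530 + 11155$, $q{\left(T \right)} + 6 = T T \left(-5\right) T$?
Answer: $33679 + 50625 i \sqrt{3} \approx 33679.0 + 87685.0 i$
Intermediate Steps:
$q{\left(T \right)} = -6 - 5 T^{3}$ ($q{\left(T \right)} = -6 + T T \left(-5\right) T = -6 + T \left(- 5 T\right) T = -6 + - 5 T^{2} T = -6 - 5 T^{3}$)
$n = 33685$
$q{\left(15 \sqrt{-1 - 2} \right)} + n = \left(-6 - 5 \left(15 \sqrt{-1 - 2}\right)^{3}\right) + 33685 = \left(-6 - 5 \left(15 \sqrt{-3}\right)^{3}\right) + 33685 = \left(-6 - 5 \left(15 i \sqrt{3}\right)^{3}\right) + 33685 = \left(-6 - 5 \left(- 10125 i \sqrt{3}\right)\right) + 33685 = \left(-6 + 50625 i \sqrt{3}\right) + 33685 = 33679 + 50625 i \sqrt{3}$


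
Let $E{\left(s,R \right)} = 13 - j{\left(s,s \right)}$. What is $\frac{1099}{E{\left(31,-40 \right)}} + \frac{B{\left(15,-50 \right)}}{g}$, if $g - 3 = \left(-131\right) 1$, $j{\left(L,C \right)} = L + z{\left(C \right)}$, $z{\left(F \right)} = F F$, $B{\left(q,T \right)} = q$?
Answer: $- \frac{155357}{125312} \approx -1.2398$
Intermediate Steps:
$z{\left(F \right)} = F^{2}$
$j{\left(L,C \right)} = L + C^{2}$
$E{\left(s,R \right)} = 13 - s - s^{2}$ ($E{\left(s,R \right)} = 13 - \left(s + s^{2}\right) = 13 - s - s^{2}$)
$g = -128$ ($g = 3 - 131 = -128$)
$\frac{1099}{E{\left(31,-40 \right)}} + \frac{B{\left(15,-50 \right)}}{g} = \frac{1099}{13 - 31 - 31^{2}} + \frac{15}{-128} = \frac{1099}{13 - 31 - 961} + 15 \left(- \frac{1}{128}\right) = \frac{1099}{13 - 31 - 961} - \frac{15}{128} = \frac{1099}{-979} - \frac{15}{128} = 1099 \left(- \frac{1}{979}\right) - \frac{15}{128} = - \frac{1099}{979} - \frac{15}{128} = - \frac{155357}{125312}$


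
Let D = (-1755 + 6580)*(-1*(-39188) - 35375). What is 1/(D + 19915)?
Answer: 1/18417640 ≈ 5.4296e-8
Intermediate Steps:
D = 18397725 (D = 4825*(39188 - 35375) = 4825*3813 = 18397725)
1/(D + 19915) = 1/(18397725 + 19915) = 1/18417640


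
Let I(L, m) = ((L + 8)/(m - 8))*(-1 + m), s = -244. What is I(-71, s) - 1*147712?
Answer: -591093/4 ≈ -1.4777e+5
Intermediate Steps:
I(L, m) = (-1 + m)*(8 + L)/(-8 + m) (I(L, m) = ((8 + L)/(-8 + m))*(-1 + m) = (-1 + m)*(8 + L)/(-8 + m))
I(-71, s) - 1*147712 = (-8 - 1*(-71) + 8*(-244) - 71*(-244))/(-8 - 244) - 1*147712 = (-8 + 71 - 1952 + 17324)/(-252) - 147712 = -1/252*15435 - 147712 = -245/4 - 147712 = -591093/4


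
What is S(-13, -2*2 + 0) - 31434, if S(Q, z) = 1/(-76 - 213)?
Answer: -9084427/289 ≈ -31434.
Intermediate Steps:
S(Q, z) = -1/289 (S(Q, z) = 1/(-289) = -1/289)
S(-13, -2*2 + 0) - 31434 = -1/289 - 31434 = -9084427/289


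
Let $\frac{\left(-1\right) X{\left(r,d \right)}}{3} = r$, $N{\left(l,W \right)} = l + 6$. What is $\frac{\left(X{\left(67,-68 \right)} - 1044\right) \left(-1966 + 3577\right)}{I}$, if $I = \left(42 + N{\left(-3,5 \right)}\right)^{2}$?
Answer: $- \frac{14857}{15} \approx -990.47$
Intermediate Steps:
$N{\left(l,W \right)} = 6 + l$
$X{\left(r,d \right)} = - 3 r$
$I = 2025$ ($I = \left(42 + \left(6 - 3\right)\right)^{2} = \left(42 + 3\right)^{2} = 45^{2} = 2025$)
$\frac{\left(X{\left(67,-68 \right)} - 1044\right) \left(-1966 + 3577\right)}{I} = \frac{\left(\left(-3\right) 67 - 1044\right) \left(-1966 + 3577\right)}{2025} = \left(-201 - 1044\right) 1611 \cdot \frac{1}{2025} = \left(-1245\right) 1611 \cdot \frac{1}{2025} = \left(-2005695\right) \frac{1}{2025} = - \frac{14857}{15}$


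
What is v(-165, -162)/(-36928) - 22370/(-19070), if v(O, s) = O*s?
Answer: 15816913/35210848 ≈ 0.44921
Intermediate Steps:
v(-165, -162)/(-36928) - 22370/(-19070) = -165*(-162)/(-36928) - 22370/(-19070) = 26730*(-1/36928) - 22370*(-1/19070) = -13365/18464 + 2237/1907 = 15816913/35210848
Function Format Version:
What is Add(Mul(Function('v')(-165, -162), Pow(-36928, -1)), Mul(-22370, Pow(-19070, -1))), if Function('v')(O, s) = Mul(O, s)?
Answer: Rational(15816913, 35210848) ≈ 0.44921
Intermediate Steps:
Add(Mul(Function('v')(-165, -162), Pow(-36928, -1)), Mul(-22370, Pow(-19070, -1))) = Add(Mul(Mul(-165, -162), Pow(-36928, -1)), Mul(-22370, Pow(-19070, -1))) = Add(Mul(26730, Rational(-1, 36928)), Mul(-22370, Rational(-1, 19070))) = Add(Rational(-13365, 18464), Rational(2237, 1907)) = Rational(15816913, 35210848)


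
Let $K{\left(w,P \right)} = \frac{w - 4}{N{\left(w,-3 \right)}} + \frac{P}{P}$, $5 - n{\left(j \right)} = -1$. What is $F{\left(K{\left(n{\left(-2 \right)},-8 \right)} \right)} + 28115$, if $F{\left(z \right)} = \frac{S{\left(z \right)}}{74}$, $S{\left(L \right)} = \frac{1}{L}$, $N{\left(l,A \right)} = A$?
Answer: $\frac{2080513}{74} \approx 28115.0$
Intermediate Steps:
$n{\left(j \right)} = 6$ ($n{\left(j \right)} = 5 - -1 = 5 + 1 = 6$)
$K{\left(w,P \right)} = \frac{7}{3} - \frac{w}{3}$ ($K{\left(w,P \right)} = \frac{w - 4}{-3} + \frac{P}{P} = \left(-4 + w\right) \left(- \frac{1}{3}\right) + 1 = \left(\frac{4}{3} - \frac{w}{3}\right) + 1 = \frac{7}{3} - \frac{w}{3}$)
$F{\left(z \right)} = \frac{1}{74 z}$ ($F{\left(z \right)} = \frac{1}{z 74} = \frac{1}{z} \frac{1}{74} = \frac{1}{74 z}$)
$F{\left(K{\left(n{\left(-2 \right)},-8 \right)} \right)} + 28115 = \frac{1}{74 \left(\frac{7}{3} - 2\right)} + 28115 = \frac{\frac{1}{\frac{1}{3}}}{74} + 28115 = \frac{1}{74} \cdot 3 + 28115 = \frac{3}{74} + 28115 = \frac{2080513}{74}$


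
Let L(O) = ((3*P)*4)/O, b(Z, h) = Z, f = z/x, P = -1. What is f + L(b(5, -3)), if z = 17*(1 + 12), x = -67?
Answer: -1909/335 ≈ -5.6985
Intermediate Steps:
z = 221 (z = 17*13 = 221)
f = -221/67 (f = 221/(-67) = 221*(-1/67) = -221/67 ≈ -3.2985)
L(O) = -12/O (L(O) = ((3*(-1))*4)/O = (-3*4)/O = -12/O)
f + L(b(5, -3)) = -221/67 - 12/5 = -1909/335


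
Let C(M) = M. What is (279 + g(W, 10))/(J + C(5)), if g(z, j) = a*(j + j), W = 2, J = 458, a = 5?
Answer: 379/463 ≈ 0.81857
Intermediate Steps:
g(z, j) = 10*j (g(z, j) = 5*(j + j) = 5*(2*j) = 10*j)
(279 + g(W, 10))/(J + C(5)) = (279 + 10*10)/(458 + 5) = (279 + 100)/463 = 379*(1/463) = 379/463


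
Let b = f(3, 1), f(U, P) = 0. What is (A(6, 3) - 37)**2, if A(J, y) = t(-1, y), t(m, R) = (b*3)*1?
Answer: 1369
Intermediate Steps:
b = 0
t(m, R) = 0 (t(m, R) = (0*3)*1 = 0*1 = 0)
A(J, y) = 0
(A(6, 3) - 37)**2 = (0 - 37)**2 = (-37)**2 = 1369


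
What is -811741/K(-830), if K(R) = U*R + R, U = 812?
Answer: 811741/674790 ≈ 1.2030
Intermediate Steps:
K(R) = 813*R (K(R) = 812*R + R = 813*R)
-811741/K(-830) = -811741/(813*(-830)) = -811741/(-674790) = -811741*(-1/674790) = 811741/674790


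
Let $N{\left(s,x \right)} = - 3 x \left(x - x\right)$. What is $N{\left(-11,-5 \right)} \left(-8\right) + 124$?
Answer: $124$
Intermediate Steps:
$N{\left(s,x \right)} = 0$ ($N{\left(s,x \right)} = - 3 x 0 = 0$)
$N{\left(-11,-5 \right)} \left(-8\right) + 124 = 0 \left(-8\right) + 124 = 0 + 124 = 124$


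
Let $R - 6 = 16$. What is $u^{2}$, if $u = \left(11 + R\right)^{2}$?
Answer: $1185921$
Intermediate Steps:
$R = 22$ ($R = 6 + 16 = 22$)
$u = 1089$ ($u = \left(11 + 22\right)^{2} = 33^{2} = 1089$)
$u^{2} = 1089^{2} = 1185921$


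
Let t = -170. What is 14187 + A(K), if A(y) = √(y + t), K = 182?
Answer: 14187 + 2*√3 ≈ 14190.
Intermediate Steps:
A(y) = √(-170 + y) (A(y) = √(y - 170) = √(-170 + y))
14187 + A(K) = 14187 + √(-170 + 182) = 14187 + √12 = 14187 + 2*√3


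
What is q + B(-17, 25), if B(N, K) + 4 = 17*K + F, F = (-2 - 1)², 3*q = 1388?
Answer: 2678/3 ≈ 892.67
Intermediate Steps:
q = 1388/3 (q = (⅓)*1388 = 1388/3 ≈ 462.67)
F = 9 (F = (-3)² = 9)
B(N, K) = 5 + 17*K (B(N, K) = -4 + (17*K + 9) = -4 + (9 + 17*K) = 5 + 17*K)
q + B(-17, 25) = 1388/3 + (5 + 17*25) = 1388/3 + (5 + 425) = 1388/3 + 430 = 2678/3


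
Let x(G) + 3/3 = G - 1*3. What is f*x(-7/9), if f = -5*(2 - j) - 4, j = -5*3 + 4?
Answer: 989/3 ≈ 329.67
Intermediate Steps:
x(G) = -4 + G (x(G) = -1 + (G - 1*3) = -1 + (G - 3) = -1 + (-3 + G) = -4 + G)
j = -11 (j = -15 + 4 = -11)
f = -69 (f = -5*(2 - 1*(-11)) - 4 = -5*(2 + 11) - 4 = -5*13 - 4 = -65 - 4 = -69)
f*x(-7/9) = -69*(-4 - 7/9) = -69*(-43/9) = 989/3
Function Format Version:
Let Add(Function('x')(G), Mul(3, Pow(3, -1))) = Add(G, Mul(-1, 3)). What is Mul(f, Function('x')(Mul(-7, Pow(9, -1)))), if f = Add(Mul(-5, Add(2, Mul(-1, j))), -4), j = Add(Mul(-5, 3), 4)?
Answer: Rational(989, 3) ≈ 329.67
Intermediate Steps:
Function('x')(G) = Add(-4, G) (Function('x')(G) = Add(-1, Add(G, Mul(-1, 3))) = Add(-1, Add(G, -3)) = Add(-1, Add(-3, G)) = Add(-4, G))
j = -11 (j = Add(-15, 4) = -11)
f = -69 (f = Add(Mul(-5, Add(2, Mul(-1, -11))), -4) = Add(Mul(-5, Add(2, 11)), -4) = Add(Mul(-5, 13), -4) = Add(-65, -4) = -69)
Mul(f, Function('x')(Mul(-7, Pow(9, -1)))) = Mul(-69, Add(-4, Mul(-7, Pow(9, -1)))) = Mul(-69, Add(-4, Mul(-7, Rational(1, 9)))) = Mul(-69, Add(-4, Rational(-7, 9))) = Mul(-69, Rational(-43, 9)) = Rational(989, 3)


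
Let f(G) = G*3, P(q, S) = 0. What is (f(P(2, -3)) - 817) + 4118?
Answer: 3301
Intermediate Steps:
f(G) = 3*G
(f(P(2, -3)) - 817) + 4118 = (3*0 - 817) + 4118 = (0 - 817) + 4118 = -817 + 4118 = 3301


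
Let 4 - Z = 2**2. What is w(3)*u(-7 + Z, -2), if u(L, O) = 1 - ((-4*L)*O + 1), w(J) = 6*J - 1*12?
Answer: 336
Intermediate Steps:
Z = 0 (Z = 4 - 1*2**2 = 4 - 1*4 = 4 - 4 = 0)
w(J) = -12 + 6*J (w(J) = 6*J - 12 = -12 + 6*J)
u(L, O) = 4*L*O (u(L, O) = 1 - (-4*L*O + 1) = 1 - (1 - 4*L*O) = 1 + (-1 + 4*L*O) = 4*L*O)
w(3)*u(-7 + Z, -2) = (-12 + 6*3)*(4*(-7 + 0)*(-2)) = (-12 + 18)*(4*(-7)*(-2)) = 6*56 = 336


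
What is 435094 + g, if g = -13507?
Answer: 421587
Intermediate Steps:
435094 + g = 435094 - 13507 = 421587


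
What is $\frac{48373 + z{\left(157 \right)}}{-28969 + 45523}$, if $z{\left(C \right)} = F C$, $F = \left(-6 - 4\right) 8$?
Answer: $\frac{35813}{16554} \approx 2.1634$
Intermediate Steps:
$F = -80$ ($F = \left(-10\right) 8 = -80$)
$z{\left(C \right)} = - 80 C$
$\frac{48373 + z{\left(157 \right)}}{-28969 + 45523} = \frac{48373 - 12560}{-28969 + 45523} = \frac{48373 - 12560}{16554} = 35813 \cdot \frac{1}{16554} = \frac{35813}{16554}$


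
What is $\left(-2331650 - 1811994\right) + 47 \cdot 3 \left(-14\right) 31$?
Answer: $-4204838$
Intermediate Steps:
$\left(-2331650 - 1811994\right) + 47 \cdot 3 \left(-14\right) 31 = -4143644 + 47 \left(-42\right) 31 = -4143644 - 61194 = -4204838$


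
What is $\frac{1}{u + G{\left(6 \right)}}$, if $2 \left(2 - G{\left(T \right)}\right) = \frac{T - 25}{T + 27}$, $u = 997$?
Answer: $\frac{66}{65953} \approx 0.0010007$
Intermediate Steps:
$G{\left(T \right)} = 2 - \frac{-25 + T}{2 \left(27 + T\right)}$ ($G{\left(T \right)} = 2 - \frac{\left(T - 25\right) \frac{1}{T + 27}}{2} = 2 - \frac{\left(-25 + T\right) \frac{1}{27 + T}}{2} = 2 - \frac{\frac{1}{27 + T} \left(-25 + T\right)}{2} = 2 - \frac{-25 + T}{2 \left(27 + T\right)}$)
$\frac{1}{u + G{\left(6 \right)}} = \frac{1}{997 + \frac{133 + 3 \cdot 6}{2 \left(27 + 6\right)}} = \frac{1}{997 + \frac{133 + 18}{2 \cdot 33}} = \frac{1}{997 + \frac{1}{2} \cdot \frac{1}{33} \cdot 151} = \frac{1}{997 + \frac{151}{66}} = \frac{1}{\frac{65953}{66}} = \frac{66}{65953}$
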